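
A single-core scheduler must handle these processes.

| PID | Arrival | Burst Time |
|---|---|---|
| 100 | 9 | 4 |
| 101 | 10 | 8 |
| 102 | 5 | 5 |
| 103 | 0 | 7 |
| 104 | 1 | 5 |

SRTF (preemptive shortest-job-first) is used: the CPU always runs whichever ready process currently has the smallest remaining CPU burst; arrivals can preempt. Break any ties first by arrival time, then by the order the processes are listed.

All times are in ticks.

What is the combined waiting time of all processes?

28

Timeline: | 103 0-1 | 104 1-6 | 102 6-11 | 100 11-15 | 103 15-21 | 101 21-29 |
Completion: 100=15  101=29  102=11  103=21  104=6
Turnaround (C−A): 100=6  101=19  102=6  103=21  104=5
Waiting = turnaround − burst: 100=2, 101=11, 102=1, 103=14, 104=0
Total waiting = 2 + 11 + 1 + 14 + 0 = 28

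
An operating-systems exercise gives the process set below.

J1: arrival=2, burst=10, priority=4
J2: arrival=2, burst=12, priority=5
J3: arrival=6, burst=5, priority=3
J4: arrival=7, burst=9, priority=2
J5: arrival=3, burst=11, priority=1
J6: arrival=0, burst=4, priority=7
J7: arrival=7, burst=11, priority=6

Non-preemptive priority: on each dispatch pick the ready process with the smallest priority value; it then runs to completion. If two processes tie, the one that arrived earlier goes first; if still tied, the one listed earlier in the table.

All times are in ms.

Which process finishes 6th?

J2

Schedule: | J6 0-4 | J5 4-15 | J4 15-24 | J3 24-29 | J1 29-39 | J2 39-51 | J7 51-62 |
Completion: J1=39  J2=51  J3=29  J4=24  J5=15  J6=4  J7=62
Turnaround (C−A): J1=37  J2=49  J3=23  J4=17  J5=12  J6=4  J7=55
Finish order: J6 → J5 → J4 → J3 → J1 → J2 → J7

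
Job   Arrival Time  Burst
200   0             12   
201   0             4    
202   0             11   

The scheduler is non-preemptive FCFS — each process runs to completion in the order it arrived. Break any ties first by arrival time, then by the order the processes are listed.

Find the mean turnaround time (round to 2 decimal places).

Gantt: | 200 0-12 | 201 12-16 | 202 16-27 |
Completion: 200=12  201=16  202=27
Turnaround times: 200=12, 201=16, 202=27
Average turnaround = (12+16+27) / 3 = 55/3 = 18.33

18.33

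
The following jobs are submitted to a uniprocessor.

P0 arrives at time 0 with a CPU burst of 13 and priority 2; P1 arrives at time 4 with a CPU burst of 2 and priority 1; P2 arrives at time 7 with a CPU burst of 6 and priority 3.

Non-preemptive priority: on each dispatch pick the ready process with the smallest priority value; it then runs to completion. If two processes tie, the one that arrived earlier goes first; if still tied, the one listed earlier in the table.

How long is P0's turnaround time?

Gantt: | P0 0-13 | P1 13-15 | P2 15-21 |
Completion: P0=13  P1=15  P2=21
Turnaround(P0) = completion − arrival = 13 − 0 = 13

13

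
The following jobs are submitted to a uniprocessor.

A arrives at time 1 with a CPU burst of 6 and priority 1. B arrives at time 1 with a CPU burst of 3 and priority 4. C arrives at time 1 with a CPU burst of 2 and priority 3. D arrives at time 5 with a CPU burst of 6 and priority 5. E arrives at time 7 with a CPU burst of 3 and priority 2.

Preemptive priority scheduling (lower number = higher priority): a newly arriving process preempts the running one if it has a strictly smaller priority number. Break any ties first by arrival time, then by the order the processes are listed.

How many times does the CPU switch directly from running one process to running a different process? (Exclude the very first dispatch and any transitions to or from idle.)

4

Schedule: | idle 0-1 | A 1-7 | E 7-10 | C 10-12 | B 12-15 | D 15-21 |
Completion: A=7  B=15  C=12  D=21  E=10
Turnaround (C−A): A=6  B=14  C=11  D=16  E=3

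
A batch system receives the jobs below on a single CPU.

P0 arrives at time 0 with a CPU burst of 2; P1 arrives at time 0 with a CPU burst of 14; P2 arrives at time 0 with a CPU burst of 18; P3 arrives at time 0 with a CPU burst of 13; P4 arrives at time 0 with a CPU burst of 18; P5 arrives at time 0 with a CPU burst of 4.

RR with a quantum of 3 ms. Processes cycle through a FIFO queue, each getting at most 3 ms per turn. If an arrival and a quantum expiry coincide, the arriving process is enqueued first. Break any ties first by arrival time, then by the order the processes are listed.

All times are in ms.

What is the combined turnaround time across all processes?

283

Schedule: | P0 0-2 | P1 2-5 | P2 5-8 | P3 8-11 | P4 11-14 | P5 14-17 | P1 17-20 | P2 20-23 | P3 23-26 | P4 26-29 | P5 29-30 | P1 30-33 | P2 33-36 | P3 36-39 | P4 39-42 | P1 42-45 | P2 45-48 | P3 48-51 | P4 51-54 | P1 54-56 | P2 56-59 | P3 59-60 | P4 60-63 | P2 63-66 | P4 66-69 |
Completion: P0=2  P1=56  P2=66  P3=60  P4=69  P5=30
Turnaround = completion − arrival: P0=2, P1=56, P2=66, P3=60, P4=69, P5=30
Total turnaround = 2 + 56 + 66 + 60 + 69 + 30 = 283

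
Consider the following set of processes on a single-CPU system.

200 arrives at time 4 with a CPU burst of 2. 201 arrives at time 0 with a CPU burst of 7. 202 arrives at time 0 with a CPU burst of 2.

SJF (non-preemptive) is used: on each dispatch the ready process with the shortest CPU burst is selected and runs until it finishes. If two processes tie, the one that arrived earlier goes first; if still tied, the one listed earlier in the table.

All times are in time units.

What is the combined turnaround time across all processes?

18

Gantt: | 202 0-2 | 201 2-9 | 200 9-11 |
Completion: 200=11  201=9  202=2
Turnaround (C−A): 200=7  201=9  202=2
Turnaround = completion − arrival: 200=7, 201=9, 202=2
Total turnaround = 7 + 9 + 2 = 18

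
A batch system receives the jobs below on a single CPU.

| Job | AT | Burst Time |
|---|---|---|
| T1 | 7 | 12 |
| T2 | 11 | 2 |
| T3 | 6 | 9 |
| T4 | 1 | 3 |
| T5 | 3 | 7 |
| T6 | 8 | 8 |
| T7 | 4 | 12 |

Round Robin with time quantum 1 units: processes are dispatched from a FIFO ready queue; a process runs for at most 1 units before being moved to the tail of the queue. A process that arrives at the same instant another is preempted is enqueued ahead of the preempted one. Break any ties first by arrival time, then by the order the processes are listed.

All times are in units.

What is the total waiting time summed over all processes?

166

Timeline: | idle 0-1 | T4 1-3 | T5 3-4 | T4 4-5 | T7 5-6 | T5 6-7 | T3 7-8 | T7 8-9 | T1 9-10 | T5 10-11 | T6 11-12 | T3 12-13 | T7 13-14 | T1 14-15 | T2 15-16 | T5 16-17 | T6 17-18 | T3 18-19 | T7 19-20 | T1 20-21 | T2 21-22 | T5 22-23 | T6 23-24 | T3 24-25 | T7 25-26 | T1 26-27 | T5 27-28 | T6 28-29 | T3 29-30 | T7 30-31 | T1 31-32 | T5 32-33 | T6 33-34 | T3 34-35 | T7 35-36 | T1 36-37 | T6 37-38 | T3 38-39 | T7 39-40 | T1 40-41 | T6 41-42 | T3 42-43 | T7 43-44 | T1 44-45 | T6 45-46 | T3 46-47 | T7 47-48 | T1 48-49 | T7 49-50 | T1 50-51 | T7 51-52 | T1 52-54 |
Completion: T1=54  T2=22  T3=47  T4=5  T5=33  T6=46  T7=52
Turnaround (C−A): T1=47  T2=11  T3=41  T4=4  T5=30  T6=38  T7=48
Waiting = turnaround − burst: T1=35, T2=9, T3=32, T4=1, T5=23, T6=30, T7=36
Total waiting = 35 + 9 + 32 + 1 + 23 + 30 + 36 = 166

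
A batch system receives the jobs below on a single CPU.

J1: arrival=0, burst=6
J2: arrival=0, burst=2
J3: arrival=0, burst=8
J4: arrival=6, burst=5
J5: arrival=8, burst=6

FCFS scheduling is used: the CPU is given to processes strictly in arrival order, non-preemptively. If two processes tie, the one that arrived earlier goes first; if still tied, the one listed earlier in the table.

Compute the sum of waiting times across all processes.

37

Schedule: | J1 0-6 | J2 6-8 | J3 8-16 | J4 16-21 | J5 21-27 |
Completion: J1=6  J2=8  J3=16  J4=21  J5=27
Turnaround (C−A): J1=6  J2=8  J3=16  J4=15  J5=19
Waiting = turnaround − burst: J1=0, J2=6, J3=8, J4=10, J5=13
Total waiting = 0 + 6 + 8 + 10 + 13 = 37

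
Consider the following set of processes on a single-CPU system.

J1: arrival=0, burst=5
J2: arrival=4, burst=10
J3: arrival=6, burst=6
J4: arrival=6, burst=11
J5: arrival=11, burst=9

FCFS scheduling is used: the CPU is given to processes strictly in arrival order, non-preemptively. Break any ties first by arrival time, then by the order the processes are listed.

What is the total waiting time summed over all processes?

46

Timeline: | J1 0-5 | J2 5-15 | J3 15-21 | J4 21-32 | J5 32-41 |
Completion: J1=5  J2=15  J3=21  J4=32  J5=41
Waiting = turnaround − burst: J1=0, J2=1, J3=9, J4=15, J5=21
Total waiting = 0 + 1 + 9 + 15 + 21 = 46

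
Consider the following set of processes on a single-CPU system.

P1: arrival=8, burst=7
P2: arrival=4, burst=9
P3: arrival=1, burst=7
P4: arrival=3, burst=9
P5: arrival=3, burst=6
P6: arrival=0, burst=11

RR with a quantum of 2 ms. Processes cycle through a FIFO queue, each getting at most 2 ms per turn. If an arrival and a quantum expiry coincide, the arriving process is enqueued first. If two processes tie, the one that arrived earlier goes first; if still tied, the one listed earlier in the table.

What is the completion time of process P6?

Timeline: | P6 0-2 | P3 2-4 | P6 4-6 | P4 6-8 | P5 8-10 | P2 10-12 | P3 12-14 | P6 14-16 | P1 16-18 | P4 18-20 | P5 20-22 | P2 22-24 | P3 24-26 | P6 26-28 | P1 28-30 | P4 30-32 | P5 32-34 | P2 34-36 | P3 36-37 | P6 37-39 | P1 39-41 | P4 41-43 | P2 43-45 | P6 45-46 | P1 46-47 | P4 47-48 | P2 48-49 |
Completion: P1=47  P2=49  P3=37  P4=48  P5=34  P6=46
Turnaround (C−A): P1=39  P2=45  P3=36  P4=45  P5=31  P6=46

46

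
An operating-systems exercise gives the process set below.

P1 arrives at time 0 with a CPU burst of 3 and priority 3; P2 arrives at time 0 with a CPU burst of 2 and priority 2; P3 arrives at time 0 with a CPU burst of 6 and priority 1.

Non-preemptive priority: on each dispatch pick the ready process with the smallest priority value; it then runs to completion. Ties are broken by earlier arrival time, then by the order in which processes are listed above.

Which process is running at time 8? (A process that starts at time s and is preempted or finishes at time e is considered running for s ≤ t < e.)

Timeline: | P3 0-6 | P2 6-8 | P1 8-11 |
Completion: P1=11  P2=8  P3=6

P1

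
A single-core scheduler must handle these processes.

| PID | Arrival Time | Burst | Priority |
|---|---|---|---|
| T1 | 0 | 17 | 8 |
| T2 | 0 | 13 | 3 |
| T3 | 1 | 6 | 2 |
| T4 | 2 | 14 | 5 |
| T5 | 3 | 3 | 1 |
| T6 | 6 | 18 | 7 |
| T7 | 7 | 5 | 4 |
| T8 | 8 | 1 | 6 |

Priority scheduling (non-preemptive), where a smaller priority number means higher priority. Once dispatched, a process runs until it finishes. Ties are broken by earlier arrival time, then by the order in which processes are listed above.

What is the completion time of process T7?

Timeline: | T2 0-13 | T5 13-16 | T3 16-22 | T7 22-27 | T4 27-41 | T8 41-42 | T6 42-60 | T1 60-77 |
Completion: T1=77  T2=13  T3=22  T4=41  T5=16  T6=60  T7=27  T8=42
Turnaround (C−A): T1=77  T2=13  T3=21  T4=39  T5=13  T6=54  T7=20  T8=34

27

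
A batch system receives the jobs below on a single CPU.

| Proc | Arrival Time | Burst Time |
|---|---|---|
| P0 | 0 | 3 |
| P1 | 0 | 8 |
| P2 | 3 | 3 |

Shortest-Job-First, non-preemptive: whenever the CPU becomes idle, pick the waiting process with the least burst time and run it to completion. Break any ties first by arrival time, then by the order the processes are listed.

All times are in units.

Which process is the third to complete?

Timeline: | P0 0-3 | P2 3-6 | P1 6-14 |
Completion: P0=3  P1=14  P2=6
Turnaround (C−A): P0=3  P1=14  P2=3
Finish order: P0 → P2 → P1

P1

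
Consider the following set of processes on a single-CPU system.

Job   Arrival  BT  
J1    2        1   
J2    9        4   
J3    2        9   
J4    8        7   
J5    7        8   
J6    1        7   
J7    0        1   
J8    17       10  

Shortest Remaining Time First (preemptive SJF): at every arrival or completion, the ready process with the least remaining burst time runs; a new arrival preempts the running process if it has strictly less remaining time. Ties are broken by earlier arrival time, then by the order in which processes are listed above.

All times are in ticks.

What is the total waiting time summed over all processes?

Schedule: | J7 0-1 | J6 1-2 | J1 2-3 | J6 3-9 | J2 9-13 | J4 13-20 | J5 20-28 | J3 28-37 | J8 37-47 |
Completion: J1=3  J2=13  J3=37  J4=20  J5=28  J6=9  J7=1  J8=47
Waiting = turnaround − burst: J1=0, J2=0, J3=26, J4=5, J5=13, J6=1, J7=0, J8=20
Total waiting = 0 + 0 + 26 + 5 + 13 + 1 + 0 + 20 = 65

65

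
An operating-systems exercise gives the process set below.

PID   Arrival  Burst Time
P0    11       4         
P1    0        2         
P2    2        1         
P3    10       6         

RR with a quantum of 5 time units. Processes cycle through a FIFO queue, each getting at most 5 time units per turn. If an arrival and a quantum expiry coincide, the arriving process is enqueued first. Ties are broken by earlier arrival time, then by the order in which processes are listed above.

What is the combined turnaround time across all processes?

Schedule: | P1 0-2 | P2 2-3 | idle 3-10 | P3 10-15 | P0 15-19 | P3 19-20 |
Completion: P0=19  P1=2  P2=3  P3=20
Turnaround (C−A): P0=8  P1=2  P2=1  P3=10
Turnaround = completion − arrival: P0=8, P1=2, P2=1, P3=10
Total turnaround = 8 + 2 + 1 + 10 = 21

21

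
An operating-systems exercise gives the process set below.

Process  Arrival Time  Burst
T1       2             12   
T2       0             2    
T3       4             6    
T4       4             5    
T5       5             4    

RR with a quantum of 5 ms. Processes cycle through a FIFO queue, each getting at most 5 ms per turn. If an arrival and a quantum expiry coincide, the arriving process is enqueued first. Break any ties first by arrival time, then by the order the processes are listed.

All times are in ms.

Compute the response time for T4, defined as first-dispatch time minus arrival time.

8

Schedule: | T2 0-2 | T1 2-7 | T3 7-12 | T4 12-17 | T5 17-21 | T1 21-26 | T3 26-27 | T1 27-29 |
Completion: T1=29  T2=2  T3=27  T4=17  T5=21
Response(T4) = first start − arrival = 12 − 4 = 8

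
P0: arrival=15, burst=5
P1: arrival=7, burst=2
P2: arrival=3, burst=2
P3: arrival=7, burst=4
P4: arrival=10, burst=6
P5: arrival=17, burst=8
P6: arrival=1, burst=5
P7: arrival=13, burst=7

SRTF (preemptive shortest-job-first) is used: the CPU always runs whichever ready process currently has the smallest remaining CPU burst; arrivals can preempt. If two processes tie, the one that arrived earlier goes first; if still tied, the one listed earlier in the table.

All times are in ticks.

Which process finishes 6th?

P0

Gantt: | idle 0-1 | P6 1-3 | P2 3-5 | P6 5-8 | P1 8-10 | P3 10-14 | P4 14-20 | P0 20-25 | P7 25-32 | P5 32-40 |
Completion: P0=25  P1=10  P2=5  P3=14  P4=20  P5=40  P6=8  P7=32
Turnaround (C−A): P0=10  P1=3  P2=2  P3=7  P4=10  P5=23  P6=7  P7=19
Finish order: P2 → P6 → P1 → P3 → P4 → P0 → P7 → P5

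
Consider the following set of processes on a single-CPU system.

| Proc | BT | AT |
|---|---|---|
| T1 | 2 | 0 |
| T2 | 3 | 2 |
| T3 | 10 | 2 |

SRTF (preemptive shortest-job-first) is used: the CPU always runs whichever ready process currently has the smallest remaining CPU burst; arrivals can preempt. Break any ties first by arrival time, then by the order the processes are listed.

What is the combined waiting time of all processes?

3

Timeline: | T1 0-2 | T2 2-5 | T3 5-15 |
Completion: T1=2  T2=5  T3=15
Turnaround (C−A): T1=2  T2=3  T3=13
Waiting = turnaround − burst: T1=0, T2=0, T3=3
Total waiting = 0 + 0 + 3 = 3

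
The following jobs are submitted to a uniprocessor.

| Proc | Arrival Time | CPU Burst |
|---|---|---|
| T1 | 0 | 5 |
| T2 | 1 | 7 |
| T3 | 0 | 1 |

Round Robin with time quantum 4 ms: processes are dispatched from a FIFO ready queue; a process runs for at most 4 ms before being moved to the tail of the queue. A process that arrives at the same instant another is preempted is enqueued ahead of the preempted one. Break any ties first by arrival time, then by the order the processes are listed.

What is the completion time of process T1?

Schedule: | T1 0-4 | T3 4-5 | T2 5-9 | T1 9-10 | T2 10-13 |
Completion: T1=10  T2=13  T3=5
Turnaround (C−A): T1=10  T2=12  T3=5

10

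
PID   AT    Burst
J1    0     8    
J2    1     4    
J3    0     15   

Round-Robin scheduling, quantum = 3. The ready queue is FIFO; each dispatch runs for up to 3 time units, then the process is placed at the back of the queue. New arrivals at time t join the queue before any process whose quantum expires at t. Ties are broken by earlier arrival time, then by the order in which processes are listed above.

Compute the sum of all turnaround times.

Timeline: | J1 0-3 | J3 3-6 | J2 6-9 | J1 9-12 | J3 12-15 | J2 15-16 | J1 16-18 | J3 18-27 |
Completion: J1=18  J2=16  J3=27
Turnaround (C−A): J1=18  J2=15  J3=27
Turnaround = completion − arrival: J1=18, J2=15, J3=27
Total turnaround = 18 + 15 + 27 = 60

60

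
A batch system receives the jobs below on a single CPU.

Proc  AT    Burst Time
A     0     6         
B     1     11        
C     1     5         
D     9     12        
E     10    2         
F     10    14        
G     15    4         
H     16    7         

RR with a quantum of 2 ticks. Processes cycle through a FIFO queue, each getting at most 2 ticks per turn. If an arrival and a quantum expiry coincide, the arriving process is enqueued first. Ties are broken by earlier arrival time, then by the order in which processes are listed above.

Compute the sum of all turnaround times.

Gantt: | A 0-2 | B 2-4 | C 4-6 | A 6-8 | B 8-10 | C 10-12 | A 12-14 | D 14-16 | E 16-18 | F 18-20 | B 20-22 | C 22-23 | G 23-25 | H 25-27 | D 27-29 | F 29-31 | B 31-33 | G 33-35 | H 35-37 | D 37-39 | F 39-41 | B 41-43 | H 43-45 | D 45-47 | F 47-49 | B 49-50 | H 50-51 | D 51-53 | F 53-55 | D 55-57 | F 57-61 |
Completion: A=14  B=50  C=23  D=57  E=18  F=61  G=35  H=51
Turnaround = completion − arrival: A=14, B=49, C=22, D=48, E=8, F=51, G=20, H=35
Total turnaround = 14 + 49 + 22 + 48 + 8 + 51 + 20 + 35 = 247

247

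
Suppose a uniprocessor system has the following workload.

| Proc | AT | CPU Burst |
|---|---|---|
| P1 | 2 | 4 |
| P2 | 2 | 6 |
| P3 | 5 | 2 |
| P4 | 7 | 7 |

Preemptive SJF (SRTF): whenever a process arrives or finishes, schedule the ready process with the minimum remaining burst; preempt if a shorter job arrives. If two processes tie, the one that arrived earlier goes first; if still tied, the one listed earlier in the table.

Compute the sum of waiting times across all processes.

Schedule: | idle 0-2 | P1 2-6 | P3 6-8 | P2 8-14 | P4 14-21 |
Completion: P1=6  P2=14  P3=8  P4=21
Turnaround (C−A): P1=4  P2=12  P3=3  P4=14
Waiting = turnaround − burst: P1=0, P2=6, P3=1, P4=7
Total waiting = 0 + 6 + 1 + 7 = 14

14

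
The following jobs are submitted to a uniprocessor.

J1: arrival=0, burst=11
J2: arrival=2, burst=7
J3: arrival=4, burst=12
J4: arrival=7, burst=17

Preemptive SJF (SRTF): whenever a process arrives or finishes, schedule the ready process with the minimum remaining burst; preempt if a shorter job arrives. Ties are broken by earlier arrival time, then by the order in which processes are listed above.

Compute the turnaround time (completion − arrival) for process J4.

Gantt: | J1 0-2 | J2 2-9 | J1 9-18 | J3 18-30 | J4 30-47 |
Completion: J1=18  J2=9  J3=30  J4=47
Turnaround (C−A): J1=18  J2=7  J3=26  J4=40
Turnaround(J4) = completion − arrival = 47 − 7 = 40

40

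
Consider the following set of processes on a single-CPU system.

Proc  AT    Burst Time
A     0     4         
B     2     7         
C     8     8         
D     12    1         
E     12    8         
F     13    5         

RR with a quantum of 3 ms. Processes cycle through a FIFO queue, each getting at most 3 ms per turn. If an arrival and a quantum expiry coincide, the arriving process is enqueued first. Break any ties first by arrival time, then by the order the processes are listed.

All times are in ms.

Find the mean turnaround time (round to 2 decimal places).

Gantt: | A 0-3 | B 3-6 | A 6-7 | B 7-10 | C 10-13 | B 13-14 | D 14-15 | E 15-18 | F 18-21 | C 21-24 | E 24-27 | F 27-29 | C 29-31 | E 31-33 |
Completion: A=7  B=14  C=31  D=15  E=33  F=29
Turnaround (C−A): A=7  B=12  C=23  D=3  E=21  F=16
Turnaround times: A=7, B=12, C=23, D=3, E=21, F=16
Average turnaround = (7+12+23+3+21+16) / 6 = 82/6 = 13.67

13.67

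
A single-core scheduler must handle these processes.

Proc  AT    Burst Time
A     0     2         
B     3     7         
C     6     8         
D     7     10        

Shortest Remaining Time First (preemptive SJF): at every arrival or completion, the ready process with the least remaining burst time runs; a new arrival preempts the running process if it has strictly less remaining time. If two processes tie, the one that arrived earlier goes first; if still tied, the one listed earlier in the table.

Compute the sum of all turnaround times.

Timeline: | A 0-2 | idle 2-3 | B 3-10 | C 10-18 | D 18-28 |
Completion: A=2  B=10  C=18  D=28
Turnaround (C−A): A=2  B=7  C=12  D=21
Turnaround = completion − arrival: A=2, B=7, C=12, D=21
Total turnaround = 2 + 7 + 12 + 21 = 42

42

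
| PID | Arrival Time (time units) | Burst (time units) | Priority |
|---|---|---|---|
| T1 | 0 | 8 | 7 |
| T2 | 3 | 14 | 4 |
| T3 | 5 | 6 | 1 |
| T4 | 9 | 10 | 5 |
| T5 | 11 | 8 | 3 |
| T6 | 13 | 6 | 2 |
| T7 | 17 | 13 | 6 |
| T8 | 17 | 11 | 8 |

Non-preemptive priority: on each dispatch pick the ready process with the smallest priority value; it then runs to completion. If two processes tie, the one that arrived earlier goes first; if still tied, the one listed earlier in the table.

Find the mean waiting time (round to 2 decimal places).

19.25

Timeline: | T1 0-8 | T3 8-14 | T6 14-20 | T5 20-28 | T2 28-42 | T4 42-52 | T7 52-65 | T8 65-76 |
Completion: T1=8  T2=42  T3=14  T4=52  T5=28  T6=20  T7=65  T8=76
Turnaround (C−A): T1=8  T2=39  T3=9  T4=43  T5=17  T6=7  T7=48  T8=59
Waiting times: T1=0, T2=25, T3=3, T4=33, T5=9, T6=1, T7=35, T8=48
Average waiting = (0+25+3+33+9+1+35+48) / 8 = 154/8 = 19.25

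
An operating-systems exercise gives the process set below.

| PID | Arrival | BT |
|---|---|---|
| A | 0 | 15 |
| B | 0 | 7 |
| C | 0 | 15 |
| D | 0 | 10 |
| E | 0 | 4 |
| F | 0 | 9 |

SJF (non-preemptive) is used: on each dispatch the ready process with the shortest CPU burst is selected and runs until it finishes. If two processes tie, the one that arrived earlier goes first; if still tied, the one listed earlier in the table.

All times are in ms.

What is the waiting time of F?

11

Schedule: | E 0-4 | B 4-11 | F 11-20 | D 20-30 | A 30-45 | C 45-60 |
Completion: A=45  B=11  C=60  D=30  E=4  F=20
Turnaround (C−A): A=45  B=11  C=60  D=30  E=4  F=20
Waiting(F) = turnaround − burst = 20 − 9 = 11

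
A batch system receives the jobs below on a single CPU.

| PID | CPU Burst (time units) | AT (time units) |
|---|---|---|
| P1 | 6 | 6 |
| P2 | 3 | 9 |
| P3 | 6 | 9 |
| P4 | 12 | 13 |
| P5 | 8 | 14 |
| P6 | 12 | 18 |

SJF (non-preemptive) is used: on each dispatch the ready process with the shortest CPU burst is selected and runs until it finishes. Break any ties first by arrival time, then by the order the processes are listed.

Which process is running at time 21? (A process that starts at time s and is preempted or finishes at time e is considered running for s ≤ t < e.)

Timeline: | idle 0-6 | P1 6-12 | P2 12-15 | P3 15-21 | P5 21-29 | P4 29-41 | P6 41-53 |
Completion: P1=12  P2=15  P3=21  P4=41  P5=29  P6=53

P5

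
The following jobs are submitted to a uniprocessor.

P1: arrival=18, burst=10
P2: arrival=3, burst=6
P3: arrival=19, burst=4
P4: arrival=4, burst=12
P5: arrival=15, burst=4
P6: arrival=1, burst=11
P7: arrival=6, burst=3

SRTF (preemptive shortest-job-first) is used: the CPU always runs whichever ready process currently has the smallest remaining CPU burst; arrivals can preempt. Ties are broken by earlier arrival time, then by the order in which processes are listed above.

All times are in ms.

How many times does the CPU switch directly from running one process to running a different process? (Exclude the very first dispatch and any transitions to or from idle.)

8

Gantt: | idle 0-1 | P6 1-3 | P2 3-9 | P7 9-12 | P6 12-15 | P5 15-19 | P3 19-23 | P6 23-29 | P1 29-39 | P4 39-51 |
Completion: P1=39  P2=9  P3=23  P4=51  P5=19  P6=29  P7=12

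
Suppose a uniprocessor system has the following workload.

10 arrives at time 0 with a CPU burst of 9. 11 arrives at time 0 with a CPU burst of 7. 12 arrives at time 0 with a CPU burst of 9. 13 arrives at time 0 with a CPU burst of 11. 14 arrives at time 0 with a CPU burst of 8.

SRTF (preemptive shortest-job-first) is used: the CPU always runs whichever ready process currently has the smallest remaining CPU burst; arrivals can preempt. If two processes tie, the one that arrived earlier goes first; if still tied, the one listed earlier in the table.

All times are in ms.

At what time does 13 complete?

Schedule: | 11 0-7 | 14 7-15 | 10 15-24 | 12 24-33 | 13 33-44 |
Completion: 10=24  11=7  12=33  13=44  14=15
Turnaround (C−A): 10=24  11=7  12=33  13=44  14=15

44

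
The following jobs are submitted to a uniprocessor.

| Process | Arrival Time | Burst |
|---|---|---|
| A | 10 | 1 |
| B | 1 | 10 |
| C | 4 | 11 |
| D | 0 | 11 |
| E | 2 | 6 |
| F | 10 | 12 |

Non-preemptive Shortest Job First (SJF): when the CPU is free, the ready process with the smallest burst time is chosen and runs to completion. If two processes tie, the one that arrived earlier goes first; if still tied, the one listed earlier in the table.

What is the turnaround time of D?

Schedule: | D 0-11 | A 11-12 | E 12-18 | B 18-28 | C 28-39 | F 39-51 |
Completion: A=12  B=28  C=39  D=11  E=18  F=51
Turnaround (C−A): A=2  B=27  C=35  D=11  E=16  F=41
Turnaround(D) = completion − arrival = 11 − 0 = 11

11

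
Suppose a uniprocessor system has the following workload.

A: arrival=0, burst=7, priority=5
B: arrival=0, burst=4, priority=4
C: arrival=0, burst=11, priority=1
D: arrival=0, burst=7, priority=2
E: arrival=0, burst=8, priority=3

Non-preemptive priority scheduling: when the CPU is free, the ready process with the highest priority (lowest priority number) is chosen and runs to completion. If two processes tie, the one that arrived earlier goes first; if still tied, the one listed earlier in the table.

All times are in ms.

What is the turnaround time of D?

Timeline: | C 0-11 | D 11-18 | E 18-26 | B 26-30 | A 30-37 |
Completion: A=37  B=30  C=11  D=18  E=26
Turnaround (C−A): A=37  B=30  C=11  D=18  E=26
Turnaround(D) = completion − arrival = 18 − 0 = 18

18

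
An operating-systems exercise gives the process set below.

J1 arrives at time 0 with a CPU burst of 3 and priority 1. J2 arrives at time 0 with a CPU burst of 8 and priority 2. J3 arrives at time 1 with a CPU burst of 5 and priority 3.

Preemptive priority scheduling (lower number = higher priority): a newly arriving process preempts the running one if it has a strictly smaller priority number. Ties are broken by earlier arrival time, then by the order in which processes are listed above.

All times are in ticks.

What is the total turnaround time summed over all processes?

29

Schedule: | J1 0-3 | J2 3-11 | J3 11-16 |
Completion: J1=3  J2=11  J3=16
Turnaround (C−A): J1=3  J2=11  J3=15
Turnaround = completion − arrival: J1=3, J2=11, J3=15
Total turnaround = 3 + 11 + 15 = 29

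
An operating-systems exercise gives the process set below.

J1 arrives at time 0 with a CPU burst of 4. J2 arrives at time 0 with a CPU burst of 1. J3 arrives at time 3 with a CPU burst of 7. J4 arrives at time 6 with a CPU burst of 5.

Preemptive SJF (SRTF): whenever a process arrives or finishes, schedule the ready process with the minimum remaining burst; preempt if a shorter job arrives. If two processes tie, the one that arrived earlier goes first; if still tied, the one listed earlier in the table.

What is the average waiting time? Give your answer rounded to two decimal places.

2.00

Gantt: | J2 0-1 | J1 1-5 | J3 5-6 | J4 6-11 | J3 11-17 |
Completion: J1=5  J2=1  J3=17  J4=11
Waiting times: J1=1, J2=0, J3=7, J4=0
Average waiting = (1+0+7+0) / 4 = 8/4 = 2.00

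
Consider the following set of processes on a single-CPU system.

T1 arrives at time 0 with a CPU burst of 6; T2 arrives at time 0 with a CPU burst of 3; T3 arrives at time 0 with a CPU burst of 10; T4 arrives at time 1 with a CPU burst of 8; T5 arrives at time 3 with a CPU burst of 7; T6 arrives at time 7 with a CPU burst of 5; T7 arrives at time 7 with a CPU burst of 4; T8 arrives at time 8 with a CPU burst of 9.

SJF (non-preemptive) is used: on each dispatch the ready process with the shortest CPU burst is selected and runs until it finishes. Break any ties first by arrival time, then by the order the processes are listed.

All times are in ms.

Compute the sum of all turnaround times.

169

Timeline: | T2 0-3 | T1 3-9 | T7 9-13 | T6 13-18 | T5 18-25 | T4 25-33 | T8 33-42 | T3 42-52 |
Completion: T1=9  T2=3  T3=52  T4=33  T5=25  T6=18  T7=13  T8=42
Turnaround (C−A): T1=9  T2=3  T3=52  T4=32  T5=22  T6=11  T7=6  T8=34
Turnaround = completion − arrival: T1=9, T2=3, T3=52, T4=32, T5=22, T6=11, T7=6, T8=34
Total turnaround = 9 + 3 + 52 + 32 + 22 + 11 + 6 + 34 = 169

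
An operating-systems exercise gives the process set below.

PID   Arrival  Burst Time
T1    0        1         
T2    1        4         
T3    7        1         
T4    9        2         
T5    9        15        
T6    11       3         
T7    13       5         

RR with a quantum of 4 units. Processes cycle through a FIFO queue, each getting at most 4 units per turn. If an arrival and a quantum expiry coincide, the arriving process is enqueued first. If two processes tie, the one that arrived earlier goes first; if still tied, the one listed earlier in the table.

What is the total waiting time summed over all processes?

Schedule: | T1 0-1 | T2 1-5 | idle 5-7 | T3 7-8 | idle 8-9 | T4 9-11 | T5 11-15 | T6 15-18 | T7 18-22 | T5 22-26 | T7 26-27 | T5 27-34 |
Completion: T1=1  T2=5  T3=8  T4=11  T5=34  T6=18  T7=27
Turnaround (C−A): T1=1  T2=4  T3=1  T4=2  T5=25  T6=7  T7=14
Waiting = turnaround − burst: T1=0, T2=0, T3=0, T4=0, T5=10, T6=4, T7=9
Total waiting = 0 + 0 + 0 + 0 + 10 + 4 + 9 = 23

23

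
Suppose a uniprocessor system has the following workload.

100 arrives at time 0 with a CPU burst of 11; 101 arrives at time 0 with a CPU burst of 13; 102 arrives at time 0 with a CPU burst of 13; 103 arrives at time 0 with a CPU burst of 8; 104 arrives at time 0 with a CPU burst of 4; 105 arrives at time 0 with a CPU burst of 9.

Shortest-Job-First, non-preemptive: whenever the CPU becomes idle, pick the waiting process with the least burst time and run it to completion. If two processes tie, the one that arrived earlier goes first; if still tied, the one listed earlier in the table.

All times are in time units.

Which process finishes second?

Timeline: | 104 0-4 | 103 4-12 | 105 12-21 | 100 21-32 | 101 32-45 | 102 45-58 |
Completion: 100=32  101=45  102=58  103=12  104=4  105=21
Finish order: 104 → 103 → 105 → 100 → 101 → 102

103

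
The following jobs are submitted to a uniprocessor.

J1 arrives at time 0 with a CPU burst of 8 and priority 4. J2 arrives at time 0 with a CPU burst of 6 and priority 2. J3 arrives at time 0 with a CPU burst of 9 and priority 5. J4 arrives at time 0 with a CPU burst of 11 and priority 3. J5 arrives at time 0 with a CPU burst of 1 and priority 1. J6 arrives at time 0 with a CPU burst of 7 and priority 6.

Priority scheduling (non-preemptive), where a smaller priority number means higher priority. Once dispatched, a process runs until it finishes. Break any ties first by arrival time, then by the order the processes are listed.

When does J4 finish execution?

Timeline: | J5 0-1 | J2 1-7 | J4 7-18 | J1 18-26 | J3 26-35 | J6 35-42 |
Completion: J1=26  J2=7  J3=35  J4=18  J5=1  J6=42

18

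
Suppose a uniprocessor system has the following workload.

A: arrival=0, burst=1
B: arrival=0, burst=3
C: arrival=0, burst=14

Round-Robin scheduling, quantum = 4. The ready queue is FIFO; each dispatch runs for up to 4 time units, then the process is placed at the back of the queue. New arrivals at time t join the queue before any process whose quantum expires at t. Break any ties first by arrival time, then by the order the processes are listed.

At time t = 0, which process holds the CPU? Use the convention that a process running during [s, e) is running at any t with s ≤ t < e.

Timeline: | A 0-1 | B 1-4 | C 4-18 |
Completion: A=1  B=4  C=18
Turnaround (C−A): A=1  B=4  C=18

A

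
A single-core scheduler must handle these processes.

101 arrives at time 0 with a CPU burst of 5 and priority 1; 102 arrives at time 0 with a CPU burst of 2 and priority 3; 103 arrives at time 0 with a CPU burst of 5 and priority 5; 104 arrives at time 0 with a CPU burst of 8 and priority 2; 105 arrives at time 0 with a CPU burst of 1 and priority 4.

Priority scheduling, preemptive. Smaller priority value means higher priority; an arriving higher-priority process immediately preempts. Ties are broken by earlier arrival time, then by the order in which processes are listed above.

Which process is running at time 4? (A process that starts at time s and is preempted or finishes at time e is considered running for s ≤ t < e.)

Schedule: | 101 0-5 | 104 5-13 | 102 13-15 | 105 15-16 | 103 16-21 |
Completion: 101=5  102=15  103=21  104=13  105=16

101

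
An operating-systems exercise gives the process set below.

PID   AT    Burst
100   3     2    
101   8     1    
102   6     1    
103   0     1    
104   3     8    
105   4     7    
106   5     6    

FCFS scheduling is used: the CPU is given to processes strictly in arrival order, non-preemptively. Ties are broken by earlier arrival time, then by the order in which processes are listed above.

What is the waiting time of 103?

Timeline: | 103 0-1 | idle 1-3 | 100 3-5 | 104 5-13 | 105 13-20 | 106 20-26 | 102 26-27 | 101 27-28 |
Completion: 100=5  101=28  102=27  103=1  104=13  105=20  106=26
Turnaround (C−A): 100=2  101=20  102=21  103=1  104=10  105=16  106=21
Waiting(103) = turnaround − burst = 1 − 1 = 0

0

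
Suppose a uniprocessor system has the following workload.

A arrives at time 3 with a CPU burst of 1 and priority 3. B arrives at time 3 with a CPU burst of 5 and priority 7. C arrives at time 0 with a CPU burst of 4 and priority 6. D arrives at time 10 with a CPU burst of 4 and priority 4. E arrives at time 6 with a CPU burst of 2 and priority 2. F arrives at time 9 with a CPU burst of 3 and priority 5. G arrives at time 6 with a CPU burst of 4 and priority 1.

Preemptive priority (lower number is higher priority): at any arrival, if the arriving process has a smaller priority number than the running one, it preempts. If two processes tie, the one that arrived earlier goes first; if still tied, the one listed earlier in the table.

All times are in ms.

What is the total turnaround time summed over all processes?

Schedule: | C 0-3 | A 3-4 | C 4-5 | B 5-6 | G 6-10 | E 10-12 | D 12-16 | F 16-19 | B 19-23 |
Completion: A=4  B=23  C=5  D=16  E=12  F=19  G=10
Turnaround (C−A): A=1  B=20  C=5  D=6  E=6  F=10  G=4
Turnaround = completion − arrival: A=1, B=20, C=5, D=6, E=6, F=10, G=4
Total turnaround = 1 + 20 + 5 + 6 + 6 + 10 + 4 = 52

52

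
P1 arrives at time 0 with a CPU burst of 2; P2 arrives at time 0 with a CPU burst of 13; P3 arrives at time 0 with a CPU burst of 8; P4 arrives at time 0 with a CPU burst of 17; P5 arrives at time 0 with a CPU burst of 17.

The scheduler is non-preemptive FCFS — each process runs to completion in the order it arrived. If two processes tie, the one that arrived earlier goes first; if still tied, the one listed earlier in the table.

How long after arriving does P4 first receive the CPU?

23

Timeline: | P1 0-2 | P2 2-15 | P3 15-23 | P4 23-40 | P5 40-57 |
Completion: P1=2  P2=15  P3=23  P4=40  P5=57
Turnaround (C−A): P1=2  P2=15  P3=23  P4=40  P5=57
Response(P4) = first start − arrival = 23 − 0 = 23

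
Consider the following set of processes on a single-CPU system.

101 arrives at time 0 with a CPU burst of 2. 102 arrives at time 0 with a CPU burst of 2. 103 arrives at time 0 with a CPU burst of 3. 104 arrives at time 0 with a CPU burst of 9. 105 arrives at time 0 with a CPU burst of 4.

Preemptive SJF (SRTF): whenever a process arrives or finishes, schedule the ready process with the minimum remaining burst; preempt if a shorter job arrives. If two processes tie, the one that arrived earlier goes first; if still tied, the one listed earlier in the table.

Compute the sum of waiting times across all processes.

Gantt: | 101 0-2 | 102 2-4 | 103 4-7 | 105 7-11 | 104 11-20 |
Completion: 101=2  102=4  103=7  104=20  105=11
Turnaround (C−A): 101=2  102=4  103=7  104=20  105=11
Waiting = turnaround − burst: 101=0, 102=2, 103=4, 104=11, 105=7
Total waiting = 0 + 2 + 4 + 11 + 7 = 24

24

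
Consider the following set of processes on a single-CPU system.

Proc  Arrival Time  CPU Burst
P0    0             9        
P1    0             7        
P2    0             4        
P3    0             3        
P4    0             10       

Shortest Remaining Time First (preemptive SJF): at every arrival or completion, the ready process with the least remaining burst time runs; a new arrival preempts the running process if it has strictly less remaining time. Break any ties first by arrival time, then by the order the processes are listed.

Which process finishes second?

P2

Timeline: | P3 0-3 | P2 3-7 | P1 7-14 | P0 14-23 | P4 23-33 |
Completion: P0=23  P1=14  P2=7  P3=3  P4=33
Turnaround (C−A): P0=23  P1=14  P2=7  P3=3  P4=33
Finish order: P3 → P2 → P1 → P0 → P4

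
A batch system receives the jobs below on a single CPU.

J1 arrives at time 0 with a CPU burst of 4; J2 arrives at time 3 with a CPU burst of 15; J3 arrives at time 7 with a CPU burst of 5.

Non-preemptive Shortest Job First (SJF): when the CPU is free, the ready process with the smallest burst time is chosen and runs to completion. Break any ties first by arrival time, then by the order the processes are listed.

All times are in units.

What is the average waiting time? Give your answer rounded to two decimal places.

4.33

Timeline: | J1 0-4 | J2 4-19 | J3 19-24 |
Completion: J1=4  J2=19  J3=24
Turnaround (C−A): J1=4  J2=16  J3=17
Waiting times: J1=0, J2=1, J3=12
Average waiting = (0+1+12) / 3 = 13/3 = 4.33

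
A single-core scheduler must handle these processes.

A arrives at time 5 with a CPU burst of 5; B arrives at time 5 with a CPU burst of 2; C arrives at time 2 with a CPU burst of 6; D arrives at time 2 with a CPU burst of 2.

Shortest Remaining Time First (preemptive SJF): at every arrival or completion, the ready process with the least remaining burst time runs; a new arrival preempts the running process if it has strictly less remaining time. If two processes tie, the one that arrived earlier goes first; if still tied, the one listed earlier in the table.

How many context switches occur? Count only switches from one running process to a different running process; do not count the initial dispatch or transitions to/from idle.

Timeline: | idle 0-2 | D 2-4 | C 4-5 | B 5-7 | C 7-12 | A 12-17 |
Completion: A=17  B=7  C=12  D=4
Turnaround (C−A): A=12  B=2  C=10  D=2

4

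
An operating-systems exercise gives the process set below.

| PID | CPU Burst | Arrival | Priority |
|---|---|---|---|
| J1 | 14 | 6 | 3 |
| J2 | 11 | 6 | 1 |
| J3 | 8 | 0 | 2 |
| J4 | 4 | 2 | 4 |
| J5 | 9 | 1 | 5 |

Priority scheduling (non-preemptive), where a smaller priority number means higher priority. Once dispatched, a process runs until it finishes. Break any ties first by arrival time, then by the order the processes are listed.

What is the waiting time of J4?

Gantt: | J3 0-8 | J2 8-19 | J1 19-33 | J4 33-37 | J5 37-46 |
Completion: J1=33  J2=19  J3=8  J4=37  J5=46
Turnaround (C−A): J1=27  J2=13  J3=8  J4=35  J5=45
Waiting(J4) = turnaround − burst = 35 − 4 = 31

31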